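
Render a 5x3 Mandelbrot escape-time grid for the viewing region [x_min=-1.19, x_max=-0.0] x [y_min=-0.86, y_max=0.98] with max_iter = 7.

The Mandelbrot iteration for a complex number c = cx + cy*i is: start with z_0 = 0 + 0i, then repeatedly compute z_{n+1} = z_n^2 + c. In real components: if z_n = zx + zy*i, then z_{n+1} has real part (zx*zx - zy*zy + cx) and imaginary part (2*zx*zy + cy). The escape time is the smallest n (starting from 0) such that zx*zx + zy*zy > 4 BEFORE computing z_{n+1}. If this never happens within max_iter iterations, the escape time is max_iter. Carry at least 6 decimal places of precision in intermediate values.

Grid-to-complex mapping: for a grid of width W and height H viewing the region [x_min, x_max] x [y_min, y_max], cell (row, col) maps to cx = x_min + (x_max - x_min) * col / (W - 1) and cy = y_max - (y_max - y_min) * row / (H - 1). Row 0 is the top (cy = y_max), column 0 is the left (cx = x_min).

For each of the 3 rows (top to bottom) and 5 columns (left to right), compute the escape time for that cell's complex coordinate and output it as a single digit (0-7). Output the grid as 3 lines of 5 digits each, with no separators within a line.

(row=0, col=0): c = -1.1900 + 0.9800i → escape time 3
(row=0, col=1): c = -0.8925 + 0.9800i → escape time 3
(row=0, col=2): c = -0.5950 + 0.9800i → escape time 4
(row=0, col=3): c = -0.2975 + 0.9800i → escape time 5
(row=0, col=4): c = 0.0000 + 0.9800i → escape time 7
(row=1, col=0): c = -1.1900 + 0.0600i → escape time 7
(row=1, col=1): c = -0.8925 + 0.0600i → escape time 7
(row=1, col=2): c = -0.5950 + 0.0600i → escape time 7
(row=1, col=3): c = -0.2975 + 0.0600i → escape time 7
(row=1, col=4): c = 0.0000 + 0.0600i → escape time 7
(row=2, col=0): c = -1.1900 + -0.8600i → escape time 3
(row=2, col=1): c = -0.8925 + -0.8600i → escape time 3
(row=2, col=2): c = -0.5950 + -0.8600i → escape time 4
(row=2, col=3): c = -0.2975 + -0.8600i → escape time 7
(row=2, col=4): c = 0.0000 + -0.8600i → escape time 7

Answer: 33457
77777
33477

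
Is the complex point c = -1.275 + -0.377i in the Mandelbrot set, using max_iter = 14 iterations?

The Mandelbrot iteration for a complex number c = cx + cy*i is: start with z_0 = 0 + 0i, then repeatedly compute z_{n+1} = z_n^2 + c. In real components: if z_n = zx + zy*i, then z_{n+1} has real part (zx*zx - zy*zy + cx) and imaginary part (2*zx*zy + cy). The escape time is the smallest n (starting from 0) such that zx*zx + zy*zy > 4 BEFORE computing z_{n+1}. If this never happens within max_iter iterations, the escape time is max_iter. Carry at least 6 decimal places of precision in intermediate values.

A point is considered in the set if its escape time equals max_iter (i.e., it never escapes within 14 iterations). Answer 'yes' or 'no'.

Answer: no

Derivation:
z_0 = 0 + 0i, c = -1.2750 + -0.3770i
Iter 1: z = -1.2750 + -0.3770i, |z|^2 = 1.7678
Iter 2: z = 0.2085 + 0.5843i, |z|^2 = 0.3849
Iter 3: z = -1.5730 + -0.1333i, |z|^2 = 2.4921
Iter 4: z = 1.1815 + 0.0425i, |z|^2 = 1.3978
Iter 5: z = 0.1192 + -0.2767i, |z|^2 = 0.0908
Iter 6: z = -1.3373 + -0.4430i, |z|^2 = 1.9847
Iter 7: z = 0.3172 + 0.8078i, |z|^2 = 0.7532
Iter 8: z = -1.8269 + 0.1355i, |z|^2 = 3.3559
Iter 9: z = 2.0442 + -0.8722i, |z|^2 = 4.9394
Escaped at iteration 9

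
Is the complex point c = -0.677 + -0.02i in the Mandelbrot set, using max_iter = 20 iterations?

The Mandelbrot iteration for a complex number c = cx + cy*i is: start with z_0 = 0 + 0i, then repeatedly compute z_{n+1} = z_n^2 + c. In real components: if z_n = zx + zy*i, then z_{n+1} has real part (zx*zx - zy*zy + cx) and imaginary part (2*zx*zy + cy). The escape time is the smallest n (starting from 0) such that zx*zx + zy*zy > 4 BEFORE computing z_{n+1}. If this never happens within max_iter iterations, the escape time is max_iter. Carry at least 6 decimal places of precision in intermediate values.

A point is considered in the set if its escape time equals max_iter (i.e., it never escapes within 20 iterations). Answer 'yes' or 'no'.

Answer: yes

Derivation:
z_0 = 0 + 0i, c = -0.6770 + -0.0200i
Iter 1: z = -0.6770 + -0.0200i, |z|^2 = 0.4587
Iter 2: z = -0.2191 + 0.0071i, |z|^2 = 0.0480
Iter 3: z = -0.6291 + -0.0231i, |z|^2 = 0.3962
Iter 4: z = -0.2818 + 0.0091i, |z|^2 = 0.0795
Iter 5: z = -0.5977 + -0.0251i, |z|^2 = 0.3578
Iter 6: z = -0.3204 + 0.0100i, |z|^2 = 0.1028
Iter 7: z = -0.5744 + -0.0264i, |z|^2 = 0.3307
Iter 8: z = -0.3477 + 0.0103i, |z|^2 = 0.1210
Iter 9: z = -0.5562 + -0.0272i, |z|^2 = 0.3101
Iter 10: z = -0.3684 + 0.0103i, |z|^2 = 0.1358
Iter 11: z = -0.5414 + -0.0276i, |z|^2 = 0.2939
Iter 12: z = -0.3847 + 0.0098i, |z|^2 = 0.1481
Iter 13: z = -0.5291 + -0.0276i, |z|^2 = 0.2807
Iter 14: z = -0.3978 + 0.0092i, |z|^2 = 0.1583
Iter 15: z = -0.5189 + -0.0273i, |z|^2 = 0.2700
Iter 16: z = -0.4085 + 0.0083i, |z|^2 = 0.1670
Iter 17: z = -0.5102 + -0.0268i, |z|^2 = 0.2610
Iter 18: z = -0.4174 + 0.0073i, |z|^2 = 0.1743
Iter 19: z = -0.5028 + -0.0261i, |z|^2 = 0.2535
Did not escape in 20 iterations → in set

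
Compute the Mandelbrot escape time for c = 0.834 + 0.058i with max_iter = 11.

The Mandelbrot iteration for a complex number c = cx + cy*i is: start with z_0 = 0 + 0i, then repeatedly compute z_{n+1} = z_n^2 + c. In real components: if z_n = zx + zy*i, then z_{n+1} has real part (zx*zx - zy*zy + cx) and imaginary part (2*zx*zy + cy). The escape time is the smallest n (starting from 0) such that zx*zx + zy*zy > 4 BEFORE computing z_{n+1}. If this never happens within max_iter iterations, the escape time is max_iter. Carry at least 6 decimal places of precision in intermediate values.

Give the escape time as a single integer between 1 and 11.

z_0 = 0 + 0i, c = 0.8340 + 0.0580i
Iter 1: z = 0.8340 + 0.0580i, |z|^2 = 0.6989
Iter 2: z = 1.5262 + 0.1547i, |z|^2 = 2.3532
Iter 3: z = 3.1393 + 0.5303i, |z|^2 = 10.1366
Escaped at iteration 3

Answer: 3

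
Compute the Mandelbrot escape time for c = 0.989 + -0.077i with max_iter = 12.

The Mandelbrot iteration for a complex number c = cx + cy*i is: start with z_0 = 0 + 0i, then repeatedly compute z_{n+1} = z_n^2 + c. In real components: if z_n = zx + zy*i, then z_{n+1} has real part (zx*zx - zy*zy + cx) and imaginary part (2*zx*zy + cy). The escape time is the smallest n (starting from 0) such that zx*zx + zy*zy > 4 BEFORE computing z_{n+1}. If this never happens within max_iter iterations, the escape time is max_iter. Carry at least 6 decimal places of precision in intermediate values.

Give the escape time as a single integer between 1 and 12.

z_0 = 0 + 0i, c = 0.9890 + -0.0770i
Iter 1: z = 0.9890 + -0.0770i, |z|^2 = 0.9840
Iter 2: z = 1.9612 + -0.2293i, |z|^2 = 3.8989
Iter 3: z = 4.7827 + -0.9764i, |z|^2 = 23.8276
Escaped at iteration 3

Answer: 3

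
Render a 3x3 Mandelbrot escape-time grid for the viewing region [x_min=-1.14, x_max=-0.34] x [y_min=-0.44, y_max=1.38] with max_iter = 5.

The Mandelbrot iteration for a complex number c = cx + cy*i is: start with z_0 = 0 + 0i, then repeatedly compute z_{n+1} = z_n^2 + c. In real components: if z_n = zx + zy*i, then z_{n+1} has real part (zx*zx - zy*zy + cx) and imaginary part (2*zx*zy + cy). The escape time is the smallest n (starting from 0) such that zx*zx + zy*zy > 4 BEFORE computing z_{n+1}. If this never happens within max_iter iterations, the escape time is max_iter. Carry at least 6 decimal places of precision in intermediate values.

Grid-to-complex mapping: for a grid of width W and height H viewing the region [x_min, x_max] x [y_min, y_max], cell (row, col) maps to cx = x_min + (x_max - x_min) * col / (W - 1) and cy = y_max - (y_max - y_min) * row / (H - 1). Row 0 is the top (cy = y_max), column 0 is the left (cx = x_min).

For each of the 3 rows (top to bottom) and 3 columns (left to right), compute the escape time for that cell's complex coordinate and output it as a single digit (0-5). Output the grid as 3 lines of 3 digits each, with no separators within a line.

(row=0, col=0): c = -1.1400 + 1.3800i → escape time 2
(row=0, col=1): c = -0.7400 + 1.3800i → escape time 2
(row=0, col=2): c = -0.3400 + 1.3800i → escape time 2
(row=1, col=0): c = -1.1400 + 0.4700i → escape time 5
(row=1, col=1): c = -0.7400 + 0.4700i → escape time 5
(row=1, col=2): c = -0.3400 + 0.4700i → escape time 5
(row=2, col=0): c = -1.1400 + -0.4400i → escape time 5
(row=2, col=1): c = -0.7400 + -0.4400i → escape time 5
(row=2, col=2): c = -0.3400 + -0.4400i → escape time 5

Answer: 222
555
555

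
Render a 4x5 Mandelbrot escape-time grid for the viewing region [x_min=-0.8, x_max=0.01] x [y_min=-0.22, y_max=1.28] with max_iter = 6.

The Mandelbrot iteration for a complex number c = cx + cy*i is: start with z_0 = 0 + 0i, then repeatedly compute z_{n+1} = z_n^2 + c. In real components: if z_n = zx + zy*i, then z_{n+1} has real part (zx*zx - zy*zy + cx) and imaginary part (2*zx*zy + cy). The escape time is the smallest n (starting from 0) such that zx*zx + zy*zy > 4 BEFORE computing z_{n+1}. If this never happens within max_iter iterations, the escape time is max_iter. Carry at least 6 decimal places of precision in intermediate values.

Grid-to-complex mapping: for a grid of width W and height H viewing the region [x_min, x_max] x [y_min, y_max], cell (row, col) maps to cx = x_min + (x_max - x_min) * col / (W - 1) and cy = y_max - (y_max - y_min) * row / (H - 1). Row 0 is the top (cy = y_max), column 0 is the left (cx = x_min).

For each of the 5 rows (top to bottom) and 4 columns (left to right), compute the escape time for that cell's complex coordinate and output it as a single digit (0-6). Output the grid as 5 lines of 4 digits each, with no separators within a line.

(row=0, col=0): c = -0.8000 + 1.2800i → escape time 3
(row=0, col=1): c = -0.5300 + 1.2800i → escape time 3
(row=0, col=2): c = -0.2600 + 1.2800i → escape time 3
(row=0, col=3): c = 0.0100 + 1.2800i → escape time 2
(row=1, col=0): c = -0.8000 + 0.9050i → escape time 4
(row=1, col=1): c = -0.5300 + 0.9050i → escape time 4
(row=1, col=2): c = -0.2600 + 0.9050i → escape time 6
(row=1, col=3): c = 0.0100 + 0.9050i → escape time 6
(row=2, col=0): c = -0.8000 + 0.5300i → escape time 6
(row=2, col=1): c = -0.5300 + 0.5300i → escape time 6
(row=2, col=2): c = -0.2600 + 0.5300i → escape time 6
(row=2, col=3): c = 0.0100 + 0.5300i → escape time 6
(row=3, col=0): c = -0.8000 + 0.1550i → escape time 6
(row=3, col=1): c = -0.5300 + 0.1550i → escape time 6
(row=3, col=2): c = -0.2600 + 0.1550i → escape time 6
(row=3, col=3): c = 0.0100 + 0.1550i → escape time 6
(row=4, col=0): c = -0.8000 + -0.2200i → escape time 6
(row=4, col=1): c = -0.5300 + -0.2200i → escape time 6
(row=4, col=2): c = -0.2600 + -0.2200i → escape time 6
(row=4, col=3): c = 0.0100 + -0.2200i → escape time 6

Answer: 3332
4466
6666
6666
6666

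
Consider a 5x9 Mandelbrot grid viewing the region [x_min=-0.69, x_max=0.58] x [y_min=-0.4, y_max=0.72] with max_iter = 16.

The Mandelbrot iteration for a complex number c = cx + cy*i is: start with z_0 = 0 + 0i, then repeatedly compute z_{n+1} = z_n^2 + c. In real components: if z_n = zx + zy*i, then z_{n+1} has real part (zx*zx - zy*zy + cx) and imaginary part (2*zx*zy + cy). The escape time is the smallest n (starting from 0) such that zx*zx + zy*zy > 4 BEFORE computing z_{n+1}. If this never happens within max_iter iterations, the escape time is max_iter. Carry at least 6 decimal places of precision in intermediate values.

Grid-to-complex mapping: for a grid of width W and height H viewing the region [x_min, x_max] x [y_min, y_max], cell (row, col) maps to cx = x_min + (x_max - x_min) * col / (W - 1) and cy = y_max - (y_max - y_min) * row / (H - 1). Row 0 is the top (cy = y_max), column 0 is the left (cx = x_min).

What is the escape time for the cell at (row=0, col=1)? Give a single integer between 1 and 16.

Answer: 8

Derivation:
z_0 = 0 + 0i, c = -0.3725 + 0.7200i
Iter 1: z = -0.3725 + 0.7200i, |z|^2 = 0.6572
Iter 2: z = -0.7521 + 0.1836i, |z|^2 = 0.5994
Iter 3: z = 0.1595 + 0.4438i, |z|^2 = 0.2224
Iter 4: z = -0.5440 + 0.8616i, |z|^2 = 1.0383
Iter 5: z = -0.8189 + -0.2175i, |z|^2 = 0.7178
Iter 6: z = 0.2508 + 1.0761i, |z|^2 = 1.2209
Iter 7: z = -1.4677 + 1.2597i, |z|^2 = 3.7409
Iter 8: z = 0.1947 + -2.9776i, |z|^2 = 8.9042
Escaped at iteration 8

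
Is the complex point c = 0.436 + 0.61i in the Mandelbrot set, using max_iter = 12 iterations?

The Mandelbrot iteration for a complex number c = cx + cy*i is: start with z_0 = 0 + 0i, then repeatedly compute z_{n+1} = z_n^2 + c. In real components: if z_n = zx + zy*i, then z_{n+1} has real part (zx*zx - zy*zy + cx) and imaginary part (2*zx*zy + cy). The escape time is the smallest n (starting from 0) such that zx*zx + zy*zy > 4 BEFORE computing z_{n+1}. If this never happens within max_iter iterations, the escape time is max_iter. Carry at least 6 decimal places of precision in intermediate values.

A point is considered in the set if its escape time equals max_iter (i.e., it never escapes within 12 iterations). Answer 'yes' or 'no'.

Answer: no

Derivation:
z_0 = 0 + 0i, c = 0.4360 + 0.6100i
Iter 1: z = 0.4360 + 0.6100i, |z|^2 = 0.5622
Iter 2: z = 0.2540 + 1.1419i, |z|^2 = 1.3685
Iter 3: z = -0.8035 + 1.1901i, |z|^2 = 2.0619
Iter 4: z = -0.3347 + -1.3024i, |z|^2 = 1.8083
Iter 5: z = -1.1482 + 1.4819i, |z|^2 = 3.5144
Iter 6: z = -0.4419 + -2.7930i, |z|^2 = 7.9962
Escaped at iteration 6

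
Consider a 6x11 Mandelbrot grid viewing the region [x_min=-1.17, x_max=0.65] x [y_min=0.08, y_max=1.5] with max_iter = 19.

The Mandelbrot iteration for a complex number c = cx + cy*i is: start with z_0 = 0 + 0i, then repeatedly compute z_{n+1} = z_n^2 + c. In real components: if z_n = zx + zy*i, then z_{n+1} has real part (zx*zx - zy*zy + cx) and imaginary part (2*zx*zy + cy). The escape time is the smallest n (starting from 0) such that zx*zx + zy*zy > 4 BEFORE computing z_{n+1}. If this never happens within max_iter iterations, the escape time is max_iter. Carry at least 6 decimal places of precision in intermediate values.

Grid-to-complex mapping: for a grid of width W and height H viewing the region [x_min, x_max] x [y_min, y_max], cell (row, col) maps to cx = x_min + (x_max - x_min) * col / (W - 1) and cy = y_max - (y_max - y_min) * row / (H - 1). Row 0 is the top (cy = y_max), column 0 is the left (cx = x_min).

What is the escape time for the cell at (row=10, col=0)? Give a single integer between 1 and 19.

z_0 = 0 + 0i, c = -1.1700 + 0.0800i
Iter 1: z = -1.1700 + 0.0800i, |z|^2 = 1.3753
Iter 2: z = 0.1925 + -0.1072i, |z|^2 = 0.0485
Iter 3: z = -1.1444 + 0.0387i, |z|^2 = 1.3112
Iter 4: z = 0.1382 + -0.0086i, |z|^2 = 0.0192
Iter 5: z = -1.1510 + 0.0776i, |z|^2 = 1.3307
Iter 6: z = 0.1487 + -0.0987i, |z|^2 = 0.0318
Iter 7: z = -1.1576 + 0.0507i, |z|^2 = 1.3427
Iter 8: z = 0.1675 + -0.0373i, |z|^2 = 0.0295
Iter 9: z = -1.1433 + 0.0675i, |z|^2 = 1.3118
Iter 10: z = 0.1326 + -0.0744i, |z|^2 = 0.0231
Iter 11: z = -1.1579 + 0.0603i, |z|^2 = 1.3444
Iter 12: z = 0.1672 + -0.0596i, |z|^2 = 0.0315
Iter 13: z = -1.1456 + 0.0601i, |z|^2 = 1.3160
Iter 14: z = 0.1388 + -0.0576i, |z|^2 = 0.0226
Iter 15: z = -1.1541 + 0.0640i, |z|^2 = 1.3360
Iter 16: z = 0.1578 + -0.0677i, |z|^2 = 0.0295
Iter 17: z = -1.1497 + 0.0586i, |z|^2 = 1.3252
Iter 18: z = 0.1484 + -0.0548i, |z|^2 = 0.0250

Answer: 19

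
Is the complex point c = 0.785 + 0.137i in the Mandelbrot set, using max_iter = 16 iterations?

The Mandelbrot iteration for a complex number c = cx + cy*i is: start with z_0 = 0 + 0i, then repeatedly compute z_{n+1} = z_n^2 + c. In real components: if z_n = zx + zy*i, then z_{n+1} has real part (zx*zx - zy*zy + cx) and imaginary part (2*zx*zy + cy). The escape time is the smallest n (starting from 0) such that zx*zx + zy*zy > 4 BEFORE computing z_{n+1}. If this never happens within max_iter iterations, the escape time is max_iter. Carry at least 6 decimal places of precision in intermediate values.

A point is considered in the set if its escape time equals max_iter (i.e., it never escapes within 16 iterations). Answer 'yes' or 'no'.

Answer: no

Derivation:
z_0 = 0 + 0i, c = 0.7850 + 0.1370i
Iter 1: z = 0.7850 + 0.1370i, |z|^2 = 0.6350
Iter 2: z = 1.3825 + 0.3521i, |z|^2 = 2.0352
Iter 3: z = 2.5722 + 1.1105i, |z|^2 = 7.8495
Escaped at iteration 3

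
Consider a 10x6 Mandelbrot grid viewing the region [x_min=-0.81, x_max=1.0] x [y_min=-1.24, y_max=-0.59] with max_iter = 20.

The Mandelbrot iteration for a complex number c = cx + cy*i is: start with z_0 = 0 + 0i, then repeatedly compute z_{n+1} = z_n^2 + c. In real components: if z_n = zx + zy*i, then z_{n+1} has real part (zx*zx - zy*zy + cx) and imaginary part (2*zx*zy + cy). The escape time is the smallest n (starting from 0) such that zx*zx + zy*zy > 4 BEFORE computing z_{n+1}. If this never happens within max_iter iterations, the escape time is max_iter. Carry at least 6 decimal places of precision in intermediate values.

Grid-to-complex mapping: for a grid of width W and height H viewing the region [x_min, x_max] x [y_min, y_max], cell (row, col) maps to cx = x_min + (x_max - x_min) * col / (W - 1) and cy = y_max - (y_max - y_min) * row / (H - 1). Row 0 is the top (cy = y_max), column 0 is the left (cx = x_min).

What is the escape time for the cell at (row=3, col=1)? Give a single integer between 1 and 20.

z_0 = 0 + 0i, c = -0.6089 + -0.9800i
Iter 1: z = -0.6089 + -0.9800i, |z|^2 = 1.3311
Iter 2: z = -1.1985 + 0.2134i, |z|^2 = 1.4821
Iter 3: z = 0.7821 + -1.4916i, |z|^2 = 2.8365
Iter 4: z = -2.2221 + -3.3131i, |z|^2 = 15.9141
Escaped at iteration 4

Answer: 4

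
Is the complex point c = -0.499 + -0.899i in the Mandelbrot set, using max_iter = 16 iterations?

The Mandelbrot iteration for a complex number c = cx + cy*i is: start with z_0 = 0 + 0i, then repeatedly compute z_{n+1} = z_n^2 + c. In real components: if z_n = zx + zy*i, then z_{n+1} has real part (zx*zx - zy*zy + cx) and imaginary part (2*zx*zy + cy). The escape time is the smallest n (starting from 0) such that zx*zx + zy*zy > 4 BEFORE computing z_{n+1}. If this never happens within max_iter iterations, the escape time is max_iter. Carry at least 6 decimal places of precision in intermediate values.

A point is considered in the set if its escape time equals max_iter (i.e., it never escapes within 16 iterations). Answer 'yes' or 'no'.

Answer: no

Derivation:
z_0 = 0 + 0i, c = -0.4990 + -0.8990i
Iter 1: z = -0.4990 + -0.8990i, |z|^2 = 1.0572
Iter 2: z = -1.0582 + -0.0018i, |z|^2 = 1.1198
Iter 3: z = 0.6208 + -0.8952i, |z|^2 = 1.1867
Iter 4: z = -0.9150 + -2.0104i, |z|^2 = 4.8791
Escaped at iteration 4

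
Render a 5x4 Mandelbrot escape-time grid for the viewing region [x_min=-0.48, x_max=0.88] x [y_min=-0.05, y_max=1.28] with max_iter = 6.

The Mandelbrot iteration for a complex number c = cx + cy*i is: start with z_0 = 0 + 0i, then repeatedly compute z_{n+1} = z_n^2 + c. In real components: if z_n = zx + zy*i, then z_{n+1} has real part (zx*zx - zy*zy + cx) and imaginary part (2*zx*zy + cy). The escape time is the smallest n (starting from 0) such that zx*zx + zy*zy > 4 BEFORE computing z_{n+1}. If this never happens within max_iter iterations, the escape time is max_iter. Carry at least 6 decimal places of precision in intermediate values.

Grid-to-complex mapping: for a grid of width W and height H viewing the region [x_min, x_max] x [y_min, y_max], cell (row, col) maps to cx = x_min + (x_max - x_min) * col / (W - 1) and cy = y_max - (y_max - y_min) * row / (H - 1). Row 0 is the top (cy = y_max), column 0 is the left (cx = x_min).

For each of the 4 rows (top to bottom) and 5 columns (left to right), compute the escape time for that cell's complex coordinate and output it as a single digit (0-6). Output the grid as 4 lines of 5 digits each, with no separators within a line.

Answer: 33222
56532
66643
66643

Derivation:
(row=0, col=0): c = -0.4800 + 1.2800i → escape time 3
(row=0, col=1): c = -0.1400 + 1.2800i → escape time 3
(row=0, col=2): c = 0.2000 + 1.2800i → escape time 2
(row=0, col=3): c = 0.5400 + 1.2800i → escape time 2
(row=0, col=4): c = 0.8800 + 1.2800i → escape time 2
(row=1, col=0): c = -0.4800 + 0.8367i → escape time 5
(row=1, col=1): c = -0.1400 + 0.8367i → escape time 6
(row=1, col=2): c = 0.2000 + 0.8367i → escape time 5
(row=1, col=3): c = 0.5400 + 0.8367i → escape time 3
(row=1, col=4): c = 0.8800 + 0.8367i → escape time 2
(row=2, col=0): c = -0.4800 + 0.3933i → escape time 6
(row=2, col=1): c = -0.1400 + 0.3933i → escape time 6
(row=2, col=2): c = 0.2000 + 0.3933i → escape time 6
(row=2, col=3): c = 0.5400 + 0.3933i → escape time 4
(row=2, col=4): c = 0.8800 + 0.3933i → escape time 3
(row=3, col=0): c = -0.4800 + -0.0500i → escape time 6
(row=3, col=1): c = -0.1400 + -0.0500i → escape time 6
(row=3, col=2): c = 0.2000 + -0.0500i → escape time 6
(row=3, col=3): c = 0.5400 + -0.0500i → escape time 4
(row=3, col=4): c = 0.8800 + -0.0500i → escape time 3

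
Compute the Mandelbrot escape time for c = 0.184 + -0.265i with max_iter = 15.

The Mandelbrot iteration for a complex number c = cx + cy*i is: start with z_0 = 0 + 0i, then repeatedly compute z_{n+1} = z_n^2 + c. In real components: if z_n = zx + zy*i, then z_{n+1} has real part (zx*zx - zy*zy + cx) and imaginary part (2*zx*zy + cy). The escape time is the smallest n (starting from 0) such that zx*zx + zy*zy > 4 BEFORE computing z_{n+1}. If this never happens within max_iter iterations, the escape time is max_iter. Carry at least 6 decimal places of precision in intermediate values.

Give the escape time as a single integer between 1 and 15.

z_0 = 0 + 0i, c = 0.1840 + -0.2650i
Iter 1: z = 0.1840 + -0.2650i, |z|^2 = 0.1041
Iter 2: z = 0.1476 + -0.3625i, |z|^2 = 0.1532
Iter 3: z = 0.0744 + -0.3720i, |z|^2 = 0.1439
Iter 4: z = 0.0511 + -0.3203i, |z|^2 = 0.1052
Iter 5: z = 0.0840 + -0.2978i, |z|^2 = 0.0957
Iter 6: z = 0.1024 + -0.3150i, |z|^2 = 0.1097
Iter 7: z = 0.0952 + -0.3295i, |z|^2 = 0.1177
Iter 8: z = 0.0845 + -0.3278i, |z|^2 = 0.1146
Iter 9: z = 0.0837 + -0.3204i, |z|^2 = 0.1097
Iter 10: z = 0.0884 + -0.3186i, |z|^2 = 0.1093
Iter 11: z = 0.0903 + -0.3213i, |z|^2 = 0.1114
Iter 12: z = 0.0889 + -0.3230i, |z|^2 = 0.1122
Iter 13: z = 0.0876 + -0.3224i, |z|^2 = 0.1116
Iter 14: z = 0.0877 + -0.3215i, |z|^2 = 0.1110

Answer: 15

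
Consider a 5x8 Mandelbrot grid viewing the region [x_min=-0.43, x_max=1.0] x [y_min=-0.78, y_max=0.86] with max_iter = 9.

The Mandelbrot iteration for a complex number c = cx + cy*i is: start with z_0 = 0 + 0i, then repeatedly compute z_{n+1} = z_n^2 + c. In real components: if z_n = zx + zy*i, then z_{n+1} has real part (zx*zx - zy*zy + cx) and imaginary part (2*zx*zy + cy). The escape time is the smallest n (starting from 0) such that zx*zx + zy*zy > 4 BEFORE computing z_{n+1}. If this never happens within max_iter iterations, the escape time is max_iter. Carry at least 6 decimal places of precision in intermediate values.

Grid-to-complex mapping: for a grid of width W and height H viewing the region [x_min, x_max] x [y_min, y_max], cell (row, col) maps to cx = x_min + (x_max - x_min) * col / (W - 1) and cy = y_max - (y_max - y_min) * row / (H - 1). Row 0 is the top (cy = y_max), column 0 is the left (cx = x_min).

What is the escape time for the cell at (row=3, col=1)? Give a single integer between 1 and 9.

Answer: 9

Derivation:
z_0 = 0 + 0i, c = -0.0725 + 0.1571i
Iter 1: z = -0.0725 + 0.1571i, |z|^2 = 0.0300
Iter 2: z = -0.0919 + 0.1344i, |z|^2 = 0.0265
Iter 3: z = -0.0821 + 0.1324i, |z|^2 = 0.0243
Iter 4: z = -0.0833 + 0.1354i, |z|^2 = 0.0253
Iter 5: z = -0.0839 + 0.1346i, |z|^2 = 0.0252
Iter 6: z = -0.0836 + 0.1346i, |z|^2 = 0.0251
Iter 7: z = -0.0836 + 0.1347i, |z|^2 = 0.0251
Iter 8: z = -0.0836 + 0.1346i, |z|^2 = 0.0251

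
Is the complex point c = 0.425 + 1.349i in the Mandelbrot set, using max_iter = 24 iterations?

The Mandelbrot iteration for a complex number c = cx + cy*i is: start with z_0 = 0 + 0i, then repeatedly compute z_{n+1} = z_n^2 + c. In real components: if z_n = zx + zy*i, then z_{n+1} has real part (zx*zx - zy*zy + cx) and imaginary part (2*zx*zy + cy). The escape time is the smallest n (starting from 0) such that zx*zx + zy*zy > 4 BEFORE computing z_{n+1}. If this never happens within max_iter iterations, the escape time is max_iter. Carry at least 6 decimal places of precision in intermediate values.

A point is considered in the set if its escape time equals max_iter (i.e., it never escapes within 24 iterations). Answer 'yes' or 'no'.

Answer: no

Derivation:
z_0 = 0 + 0i, c = 0.4250 + 1.3490i
Iter 1: z = 0.4250 + 1.3490i, |z|^2 = 2.0004
Iter 2: z = -1.2142 + 2.4956i, |z|^2 = 7.7025
Escaped at iteration 2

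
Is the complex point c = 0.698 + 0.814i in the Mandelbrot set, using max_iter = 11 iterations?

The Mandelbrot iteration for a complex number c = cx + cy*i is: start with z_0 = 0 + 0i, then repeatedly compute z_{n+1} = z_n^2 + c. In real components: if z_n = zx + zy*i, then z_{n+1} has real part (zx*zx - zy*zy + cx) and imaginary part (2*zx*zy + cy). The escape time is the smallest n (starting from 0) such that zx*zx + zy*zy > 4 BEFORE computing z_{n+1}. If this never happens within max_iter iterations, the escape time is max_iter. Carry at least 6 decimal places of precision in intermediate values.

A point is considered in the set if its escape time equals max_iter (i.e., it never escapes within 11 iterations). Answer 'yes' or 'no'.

Answer: no

Derivation:
z_0 = 0 + 0i, c = 0.6980 + 0.8140i
Iter 1: z = 0.6980 + 0.8140i, |z|^2 = 1.1498
Iter 2: z = 0.5226 + 1.9503i, |z|^2 = 4.0770
Escaped at iteration 2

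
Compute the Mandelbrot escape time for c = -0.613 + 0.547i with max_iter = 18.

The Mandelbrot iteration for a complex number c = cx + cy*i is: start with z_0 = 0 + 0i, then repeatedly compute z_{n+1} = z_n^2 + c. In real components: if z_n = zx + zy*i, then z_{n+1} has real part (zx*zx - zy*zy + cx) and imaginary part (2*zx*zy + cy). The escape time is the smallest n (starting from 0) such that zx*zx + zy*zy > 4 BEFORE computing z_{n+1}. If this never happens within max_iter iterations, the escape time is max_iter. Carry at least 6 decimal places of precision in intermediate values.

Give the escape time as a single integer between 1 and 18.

z_0 = 0 + 0i, c = -0.6130 + 0.5470i
Iter 1: z = -0.6130 + 0.5470i, |z|^2 = 0.6750
Iter 2: z = -0.5364 + -0.1236i, |z|^2 = 0.3031
Iter 3: z = -0.3405 + 0.6796i, |z|^2 = 0.5778
Iter 4: z = -0.9589 + 0.0842i, |z|^2 = 0.9267
Iter 5: z = 0.2995 + 0.3856i, |z|^2 = 0.2384
Iter 6: z = -0.6720 + 0.7780i, |z|^2 = 1.0568
Iter 7: z = -0.7667 + -0.4986i, |z|^2 = 0.8364
Iter 8: z = -0.2738 + 1.3115i, |z|^2 = 1.7950
Iter 9: z = -2.2581 + -0.1712i, |z|^2 = 5.1284
Escaped at iteration 9

Answer: 9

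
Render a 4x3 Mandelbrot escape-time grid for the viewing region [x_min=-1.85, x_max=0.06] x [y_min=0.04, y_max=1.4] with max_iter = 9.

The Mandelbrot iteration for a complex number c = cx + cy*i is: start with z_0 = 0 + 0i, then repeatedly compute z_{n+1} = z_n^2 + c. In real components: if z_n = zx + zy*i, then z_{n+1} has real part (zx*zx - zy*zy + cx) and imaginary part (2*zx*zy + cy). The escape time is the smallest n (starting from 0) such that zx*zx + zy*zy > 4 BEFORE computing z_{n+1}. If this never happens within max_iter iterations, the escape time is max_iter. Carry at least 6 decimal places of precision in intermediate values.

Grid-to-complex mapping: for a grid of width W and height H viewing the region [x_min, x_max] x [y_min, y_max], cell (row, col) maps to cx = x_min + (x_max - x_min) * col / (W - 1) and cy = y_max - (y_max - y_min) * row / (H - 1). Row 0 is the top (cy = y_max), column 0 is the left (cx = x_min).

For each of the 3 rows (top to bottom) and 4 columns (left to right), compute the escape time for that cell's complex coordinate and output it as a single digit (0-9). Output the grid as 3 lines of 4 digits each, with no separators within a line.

Answer: 1222
2378
6999

Derivation:
(row=0, col=0): c = -1.8500 + 1.4000i → escape time 1
(row=0, col=1): c = -1.2133 + 1.4000i → escape time 2
(row=0, col=2): c = -0.5767 + 1.4000i → escape time 2
(row=0, col=3): c = 0.0600 + 1.4000i → escape time 2
(row=1, col=0): c = -1.8500 + 0.7200i → escape time 2
(row=1, col=1): c = -1.2133 + 0.7200i → escape time 3
(row=1, col=2): c = -0.5767 + 0.7200i → escape time 7
(row=1, col=3): c = 0.0600 + 0.7200i → escape time 8
(row=2, col=0): c = -1.8500 + 0.0400i → escape time 6
(row=2, col=1): c = -1.2133 + 0.0400i → escape time 9
(row=2, col=2): c = -0.5767 + 0.0400i → escape time 9
(row=2, col=3): c = 0.0600 + 0.0400i → escape time 9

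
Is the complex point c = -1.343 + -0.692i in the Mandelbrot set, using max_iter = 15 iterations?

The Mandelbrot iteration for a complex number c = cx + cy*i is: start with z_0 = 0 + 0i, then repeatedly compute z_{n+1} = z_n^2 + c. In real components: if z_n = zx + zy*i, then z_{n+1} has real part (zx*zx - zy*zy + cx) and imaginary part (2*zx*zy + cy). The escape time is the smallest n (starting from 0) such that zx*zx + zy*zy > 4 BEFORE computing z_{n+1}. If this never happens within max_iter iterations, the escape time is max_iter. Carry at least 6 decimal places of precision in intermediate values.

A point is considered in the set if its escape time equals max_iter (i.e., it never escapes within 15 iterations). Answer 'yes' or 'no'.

z_0 = 0 + 0i, c = -1.3430 + -0.6920i
Iter 1: z = -1.3430 + -0.6920i, |z|^2 = 2.2825
Iter 2: z = -0.0182 + 1.1667i, |z|^2 = 1.3615
Iter 3: z = -2.7039 + -0.7345i, |z|^2 = 7.8505
Escaped at iteration 3

Answer: no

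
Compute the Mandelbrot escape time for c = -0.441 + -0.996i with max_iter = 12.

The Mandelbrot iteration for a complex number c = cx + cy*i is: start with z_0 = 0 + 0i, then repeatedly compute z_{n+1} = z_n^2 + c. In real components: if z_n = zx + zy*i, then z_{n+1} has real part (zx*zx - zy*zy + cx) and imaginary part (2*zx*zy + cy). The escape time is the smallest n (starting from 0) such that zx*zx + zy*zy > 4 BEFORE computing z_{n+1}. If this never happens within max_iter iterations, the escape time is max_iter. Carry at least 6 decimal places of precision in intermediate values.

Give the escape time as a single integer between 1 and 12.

z_0 = 0 + 0i, c = -0.4410 + -0.9960i
Iter 1: z = -0.4410 + -0.9960i, |z|^2 = 1.1865
Iter 2: z = -1.2385 + -0.1175i, |z|^2 = 1.5478
Iter 3: z = 1.0792 + -0.7049i, |z|^2 = 1.6614
Iter 4: z = 0.2267 + -2.5173i, |z|^2 = 6.3884
Escaped at iteration 4

Answer: 4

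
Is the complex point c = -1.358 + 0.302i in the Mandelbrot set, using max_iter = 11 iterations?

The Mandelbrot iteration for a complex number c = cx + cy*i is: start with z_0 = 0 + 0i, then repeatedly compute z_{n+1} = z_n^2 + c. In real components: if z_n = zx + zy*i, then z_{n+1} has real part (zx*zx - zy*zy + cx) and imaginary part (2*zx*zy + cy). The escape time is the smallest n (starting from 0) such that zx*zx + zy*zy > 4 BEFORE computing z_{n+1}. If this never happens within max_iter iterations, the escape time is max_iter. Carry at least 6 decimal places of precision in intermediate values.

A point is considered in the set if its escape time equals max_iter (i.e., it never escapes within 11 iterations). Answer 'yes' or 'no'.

Answer: no

Derivation:
z_0 = 0 + 0i, c = -1.3580 + 0.3020i
Iter 1: z = -1.3580 + 0.3020i, |z|^2 = 1.9354
Iter 2: z = 0.3950 + -0.5182i, |z|^2 = 0.4246
Iter 3: z = -1.4706 + -0.1074i, |z|^2 = 2.1741
Iter 4: z = 0.7931 + 0.6178i, |z|^2 = 1.0106
Iter 5: z = -1.1107 + 1.2818i, |z|^2 = 2.8768
Iter 6: z = -1.7675 + -2.5455i, |z|^2 = 9.6034
Escaped at iteration 6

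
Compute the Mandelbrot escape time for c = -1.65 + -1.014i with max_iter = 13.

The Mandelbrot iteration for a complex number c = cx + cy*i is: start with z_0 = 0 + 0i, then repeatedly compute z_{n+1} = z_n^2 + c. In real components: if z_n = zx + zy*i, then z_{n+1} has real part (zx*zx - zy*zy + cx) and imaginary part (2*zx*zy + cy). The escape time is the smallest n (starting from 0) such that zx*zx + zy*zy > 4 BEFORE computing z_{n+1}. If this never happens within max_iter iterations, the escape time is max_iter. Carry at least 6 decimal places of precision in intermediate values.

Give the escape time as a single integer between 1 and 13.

z_0 = 0 + 0i, c = -1.6500 + -1.0140i
Iter 1: z = -1.6500 + -1.0140i, |z|^2 = 3.7507
Iter 2: z = 0.0443 + 2.3322i, |z|^2 = 5.4411
Escaped at iteration 2

Answer: 2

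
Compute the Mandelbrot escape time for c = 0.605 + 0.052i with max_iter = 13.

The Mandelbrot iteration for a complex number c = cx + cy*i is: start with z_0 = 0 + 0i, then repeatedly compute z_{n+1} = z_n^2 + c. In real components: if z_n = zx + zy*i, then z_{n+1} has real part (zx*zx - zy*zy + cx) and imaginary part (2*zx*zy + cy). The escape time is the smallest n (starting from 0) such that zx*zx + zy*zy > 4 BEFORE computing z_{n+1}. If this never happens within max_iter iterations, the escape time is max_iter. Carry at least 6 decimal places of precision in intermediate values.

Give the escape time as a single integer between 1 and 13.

Answer: 4

Derivation:
z_0 = 0 + 0i, c = 0.6050 + 0.0520i
Iter 1: z = 0.6050 + 0.0520i, |z|^2 = 0.3687
Iter 2: z = 0.9683 + 0.1149i, |z|^2 = 0.9509
Iter 3: z = 1.5294 + 0.2746i, |z|^2 = 2.4146
Iter 4: z = 2.8688 + 0.8918i, |z|^2 = 9.0254
Escaped at iteration 4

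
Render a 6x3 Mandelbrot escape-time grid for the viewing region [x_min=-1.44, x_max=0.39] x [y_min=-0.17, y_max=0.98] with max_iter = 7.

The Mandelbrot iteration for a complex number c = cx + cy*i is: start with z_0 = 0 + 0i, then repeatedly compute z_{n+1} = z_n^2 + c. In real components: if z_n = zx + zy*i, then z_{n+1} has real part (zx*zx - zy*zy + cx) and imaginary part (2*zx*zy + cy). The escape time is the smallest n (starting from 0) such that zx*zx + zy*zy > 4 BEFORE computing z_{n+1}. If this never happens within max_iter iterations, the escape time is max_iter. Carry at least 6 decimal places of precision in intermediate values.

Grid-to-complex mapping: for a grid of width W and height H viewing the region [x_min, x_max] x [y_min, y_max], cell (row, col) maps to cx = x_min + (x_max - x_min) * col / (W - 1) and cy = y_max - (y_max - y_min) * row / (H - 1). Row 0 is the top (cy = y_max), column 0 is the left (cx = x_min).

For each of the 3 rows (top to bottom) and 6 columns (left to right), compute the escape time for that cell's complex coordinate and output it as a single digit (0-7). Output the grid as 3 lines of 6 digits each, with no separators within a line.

Answer: 334563
477777
677777

Derivation:
(row=0, col=0): c = -1.4400 + 0.9800i → escape time 3
(row=0, col=1): c = -1.0740 + 0.9800i → escape time 3
(row=0, col=2): c = -0.7080 + 0.9800i → escape time 4
(row=0, col=3): c = -0.3420 + 0.9800i → escape time 5
(row=0, col=4): c = 0.0240 + 0.9800i → escape time 6
(row=0, col=5): c = 0.3900 + 0.9800i → escape time 3
(row=1, col=0): c = -1.4400 + 0.4050i → escape time 4
(row=1, col=1): c = -1.0740 + 0.4050i → escape time 7
(row=1, col=2): c = -0.7080 + 0.4050i → escape time 7
(row=1, col=3): c = -0.3420 + 0.4050i → escape time 7
(row=1, col=4): c = 0.0240 + 0.4050i → escape time 7
(row=1, col=5): c = 0.3900 + 0.4050i → escape time 7
(row=2, col=0): c = -1.4400 + -0.1700i → escape time 6
(row=2, col=1): c = -1.0740 + -0.1700i → escape time 7
(row=2, col=2): c = -0.7080 + -0.1700i → escape time 7
(row=2, col=3): c = -0.3420 + -0.1700i → escape time 7
(row=2, col=4): c = 0.0240 + -0.1700i → escape time 7
(row=2, col=5): c = 0.3900 + -0.1700i → escape time 7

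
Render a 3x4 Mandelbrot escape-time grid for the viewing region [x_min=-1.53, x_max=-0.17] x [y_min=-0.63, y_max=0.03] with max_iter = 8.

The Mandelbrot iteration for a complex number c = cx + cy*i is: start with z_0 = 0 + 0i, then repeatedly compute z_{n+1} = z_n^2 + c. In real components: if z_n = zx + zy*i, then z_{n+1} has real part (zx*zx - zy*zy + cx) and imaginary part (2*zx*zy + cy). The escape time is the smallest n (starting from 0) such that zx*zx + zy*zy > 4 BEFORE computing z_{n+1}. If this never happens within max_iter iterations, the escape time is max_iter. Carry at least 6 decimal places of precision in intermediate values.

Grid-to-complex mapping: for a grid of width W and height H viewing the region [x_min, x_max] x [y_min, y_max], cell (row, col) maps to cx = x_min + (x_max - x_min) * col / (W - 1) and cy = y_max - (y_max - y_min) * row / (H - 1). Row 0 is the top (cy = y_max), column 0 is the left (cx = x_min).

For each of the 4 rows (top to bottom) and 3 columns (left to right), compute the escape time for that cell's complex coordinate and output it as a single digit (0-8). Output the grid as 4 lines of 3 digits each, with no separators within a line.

(row=0, col=0): c = -1.5300 + 0.0300i → escape time 8
(row=0, col=1): c = -0.8500 + 0.0300i → escape time 8
(row=0, col=2): c = -0.1700 + 0.0300i → escape time 8
(row=1, col=0): c = -1.5300 + -0.1900i → escape time 5
(row=1, col=1): c = -0.8500 + -0.1900i → escape time 8
(row=1, col=2): c = -0.1700 + -0.1900i → escape time 8
(row=2, col=0): c = -1.5300 + -0.4100i → escape time 4
(row=2, col=1): c = -0.8500 + -0.4100i → escape time 7
(row=2, col=2): c = -0.1700 + -0.4100i → escape time 8
(row=3, col=0): c = -1.5300 + -0.6300i → escape time 3
(row=3, col=1): c = -0.8500 + -0.6300i → escape time 5
(row=3, col=2): c = -0.1700 + -0.6300i → escape time 8

Answer: 888
588
478
358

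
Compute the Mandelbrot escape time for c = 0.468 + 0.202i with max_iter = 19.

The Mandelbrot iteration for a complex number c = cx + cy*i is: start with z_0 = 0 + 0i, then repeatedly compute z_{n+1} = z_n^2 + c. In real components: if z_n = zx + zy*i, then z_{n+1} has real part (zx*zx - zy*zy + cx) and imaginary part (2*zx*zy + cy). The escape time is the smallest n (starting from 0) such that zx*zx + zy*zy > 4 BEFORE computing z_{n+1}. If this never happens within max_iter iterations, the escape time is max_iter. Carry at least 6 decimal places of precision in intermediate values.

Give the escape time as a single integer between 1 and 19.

z_0 = 0 + 0i, c = 0.4680 + 0.2020i
Iter 1: z = 0.4680 + 0.2020i, |z|^2 = 0.2598
Iter 2: z = 0.6462 + 0.3911i, |z|^2 = 0.5705
Iter 3: z = 0.7327 + 0.7074i, |z|^2 = 1.0373
Iter 4: z = 0.5043 + 1.2386i, |z|^2 = 1.7885
Iter 5: z = -0.8118 + 1.4513i, |z|^2 = 2.7655
Iter 6: z = -0.9793 + -2.1545i, |z|^2 = 5.6011
Escaped at iteration 6

Answer: 6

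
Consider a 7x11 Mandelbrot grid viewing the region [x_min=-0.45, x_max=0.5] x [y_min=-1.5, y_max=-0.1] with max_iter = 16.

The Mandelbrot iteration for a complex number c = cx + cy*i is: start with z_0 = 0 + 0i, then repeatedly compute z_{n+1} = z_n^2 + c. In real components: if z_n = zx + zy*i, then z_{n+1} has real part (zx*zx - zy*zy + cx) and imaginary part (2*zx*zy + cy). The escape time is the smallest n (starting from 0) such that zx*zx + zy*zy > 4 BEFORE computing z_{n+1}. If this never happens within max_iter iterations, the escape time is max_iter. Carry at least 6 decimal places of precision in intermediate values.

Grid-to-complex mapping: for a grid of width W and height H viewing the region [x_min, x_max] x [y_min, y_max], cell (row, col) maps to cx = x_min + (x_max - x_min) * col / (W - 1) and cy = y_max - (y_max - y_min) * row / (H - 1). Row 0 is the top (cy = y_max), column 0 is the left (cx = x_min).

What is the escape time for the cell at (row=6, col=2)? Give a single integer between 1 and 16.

Answer: 11

Derivation:
z_0 = 0 + 0i, c = -0.1333 + -0.9400i
Iter 1: z = -0.1333 + -0.9400i, |z|^2 = 0.9014
Iter 2: z = -0.9992 + -0.6893i, |z|^2 = 1.4735
Iter 3: z = 0.3898 + 0.4375i, |z|^2 = 0.3434
Iter 4: z = -0.1728 + -0.5989i, |z|^2 = 0.3886
Iter 5: z = -0.4622 + -0.7330i, |z|^2 = 0.7509
Iter 6: z = -0.4570 + -0.2624i, |z|^2 = 0.2777
Iter 7: z = 0.0067 + -0.7001i, |z|^2 = 0.4902
Iter 8: z = -0.6235 + -0.9493i, |z|^2 = 1.2900
Iter 9: z = -0.6459 + 0.2438i, |z|^2 = 0.4766
Iter 10: z = 0.2244 + -1.2549i, |z|^2 = 1.6251
Iter 11: z = -1.6577 + -1.5032i, |z|^2 = 5.0076
Escaped at iteration 11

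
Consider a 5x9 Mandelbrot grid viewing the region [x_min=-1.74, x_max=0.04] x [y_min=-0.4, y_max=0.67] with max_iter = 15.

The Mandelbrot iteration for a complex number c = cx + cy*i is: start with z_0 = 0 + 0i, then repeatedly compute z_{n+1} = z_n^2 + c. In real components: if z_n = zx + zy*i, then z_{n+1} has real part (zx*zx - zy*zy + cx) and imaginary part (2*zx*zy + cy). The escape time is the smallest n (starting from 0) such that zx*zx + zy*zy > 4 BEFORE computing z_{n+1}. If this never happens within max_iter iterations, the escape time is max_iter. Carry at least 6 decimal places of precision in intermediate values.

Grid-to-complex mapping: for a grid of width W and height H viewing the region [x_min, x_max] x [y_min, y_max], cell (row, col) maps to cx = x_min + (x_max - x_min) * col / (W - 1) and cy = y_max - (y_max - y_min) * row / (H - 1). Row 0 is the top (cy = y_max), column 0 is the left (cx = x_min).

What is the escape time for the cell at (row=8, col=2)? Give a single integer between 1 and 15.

z_0 = 0 + 0i, c = -0.8500 + -0.4000i
Iter 1: z = -0.8500 + -0.4000i, |z|^2 = 0.8825
Iter 2: z = -0.2875 + 0.2800i, |z|^2 = 0.1611
Iter 3: z = -0.8457 + -0.5610i, |z|^2 = 1.0300
Iter 4: z = -0.4494 + 0.5489i, |z|^2 = 0.5033
Iter 5: z = -0.9493 + -0.8934i, |z|^2 = 1.6994
Iter 6: z = -0.7470 + 1.2963i, |z|^2 = 2.2383
Iter 7: z = -1.9724 + -2.3366i, |z|^2 = 9.3499
Escaped at iteration 7

Answer: 7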